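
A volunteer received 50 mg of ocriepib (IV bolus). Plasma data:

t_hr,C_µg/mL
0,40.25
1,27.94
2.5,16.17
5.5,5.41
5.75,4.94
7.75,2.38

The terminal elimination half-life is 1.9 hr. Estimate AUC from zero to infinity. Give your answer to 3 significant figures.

AUC = 115 µg/mL·hr

Trapezoidal AUC_0→7.75:
  [0→1]: (40.25+27.94)/2 × 1 = 34.095
  [1→2.5]: (27.94+16.17)/2 × 1.5 = 33.0825
  [2.5→5.5]: (16.17+5.41)/2 × 3 = 32.37
  [5.5→5.75]: (5.41+4.94)/2 × 0.25 = 1.29375
  [5.75→7.75]: (4.94+2.38)/2 × 2 = 7.32
  Sum = 108.16125 µg/mL·hr
k_e = ln2 / t½ = 0.693147 / 1.9 = 0.3648 hr^-1
Extrapolated tail: C_last / k_e = 2.38 / 0.3648 = 6.524
AUC_0→∞ = 108.16125 + 6.524 = 114.68525 µg/mL·hr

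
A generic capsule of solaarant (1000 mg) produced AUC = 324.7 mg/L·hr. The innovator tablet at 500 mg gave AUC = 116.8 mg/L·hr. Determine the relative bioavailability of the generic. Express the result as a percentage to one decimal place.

F_rel = (AUC_test/D_test) / (AUC_ref/D_ref)
      = (324.7/1000) / (116.8/500)
      = 0.3247 / 0.2336 = 1.3900 = 139.00%

F_rel = 139.0%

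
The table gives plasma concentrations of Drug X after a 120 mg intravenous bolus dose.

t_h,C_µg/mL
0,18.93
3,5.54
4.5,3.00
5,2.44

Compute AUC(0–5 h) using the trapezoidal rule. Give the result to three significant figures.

Trapezoidal AUC_0→5:
  [0→3]: (18.93+5.54)/2 × 3 = 36.705
  [3→4.5]: (5.54+3.00)/2 × 1.5 = 6.405
  [4.5→5]: (3.00+2.44)/2 × 0.5 = 1.36
  Sum = 44.47 µg/mL·h

AUC = 44.5 µg/mL·h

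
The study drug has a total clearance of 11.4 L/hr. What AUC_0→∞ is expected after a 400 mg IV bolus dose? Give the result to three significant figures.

AUC_0→∞ = Dose_iv / CL
        = 400 / 11.4 = 35.0877 mg/L·hr

AUC = 35.1 mg/L·hr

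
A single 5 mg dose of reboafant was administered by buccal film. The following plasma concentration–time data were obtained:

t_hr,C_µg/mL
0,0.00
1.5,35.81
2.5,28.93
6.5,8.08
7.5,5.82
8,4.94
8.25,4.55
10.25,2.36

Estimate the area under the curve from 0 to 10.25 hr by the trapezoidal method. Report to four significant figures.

Trapezoidal AUC_0→10.25:
  [0→1.5]: (0.00+35.81)/2 × 1.5 = 26.8575
  [1.5→2.5]: (35.81+28.93)/2 × 1 = 32.37
  [2.5→6.5]: (28.93+8.08)/2 × 4 = 74.02
  [6.5→7.5]: (8.08+5.82)/2 × 1 = 6.95
  [7.5→8]: (5.82+4.94)/2 × 0.5 = 2.69
  [8→8.25]: (4.94+4.55)/2 × 0.25 = 1.18625
  [8.25→10.25]: (4.55+2.36)/2 × 2 = 6.91
  Sum = 150.98375 µg/mL·hr

AUC = 151.0 µg/mL·hr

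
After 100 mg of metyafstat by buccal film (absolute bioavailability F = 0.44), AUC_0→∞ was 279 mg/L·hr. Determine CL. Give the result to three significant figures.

CL = 0.158 L/hr

CL = F × Dose / AUC_0→∞
   = 0.44 × 100 / 279 = 0.157706 L/hr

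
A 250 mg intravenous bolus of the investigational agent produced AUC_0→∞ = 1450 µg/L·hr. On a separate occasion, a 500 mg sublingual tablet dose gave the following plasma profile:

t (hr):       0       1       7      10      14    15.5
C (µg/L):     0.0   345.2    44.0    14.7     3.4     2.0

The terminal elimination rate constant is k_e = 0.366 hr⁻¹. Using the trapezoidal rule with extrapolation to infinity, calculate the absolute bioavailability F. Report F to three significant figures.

F = 0.508

Trapezoidal AUC_0→15.5 (sublingual tablet):
  [0→1]: (0.0+345.2)/2 × 1 = 172.6
  [1→7]: (345.2+44.0)/2 × 6 = 1167.6
  [7→10]: (44.0+14.7)/2 × 3 = 88.05
  [10→14]: (14.7+3.4)/2 × 4 = 36.2
  [14→15.5]: (3.4+2.0)/2 × 1.5 = 4.05
  Sum = 1468.5 µg/L·hr
Tail: C_last/k_e = 2.0/0.366 = 5.464
AUC_0→∞ (sublingual tablet) = 1468.5 + 5.464 = 1473.964 µg/L·hr
F = (AUC_ev/D_ev)/(AUC_iv/D_iv) = (1473.964/500)/(1450/250) = 2.947928/5.8 = 0.5083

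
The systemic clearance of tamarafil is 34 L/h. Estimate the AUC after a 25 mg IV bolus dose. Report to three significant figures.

AUC = 0.735 mg/L·h

AUC_0→∞ = Dose_iv / CL
        = 25 / 34 = 0.735294 mg/L·h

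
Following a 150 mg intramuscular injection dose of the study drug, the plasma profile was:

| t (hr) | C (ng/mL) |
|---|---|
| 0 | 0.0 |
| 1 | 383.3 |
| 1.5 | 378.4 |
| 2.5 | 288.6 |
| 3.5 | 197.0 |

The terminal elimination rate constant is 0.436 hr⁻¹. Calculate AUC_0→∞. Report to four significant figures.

AUC = 1410 ng/mL·hr

Trapezoidal AUC_0→3.5:
  [0→1]: (0.0+383.3)/2 × 1 = 191.65
  [1→1.5]: (383.3+378.4)/2 × 0.5 = 190.425
  [1.5→2.5]: (378.4+288.6)/2 × 1 = 333.5
  [2.5→3.5]: (288.6+197.0)/2 × 1 = 242.8
  Sum = 958.375 ng/mL·hr
Extrapolated tail: C_last / k_e = 197.0 / 0.436 = 451.835
AUC_0→∞ = 958.375 + 451.835 = 1410.21 ng/mL·hr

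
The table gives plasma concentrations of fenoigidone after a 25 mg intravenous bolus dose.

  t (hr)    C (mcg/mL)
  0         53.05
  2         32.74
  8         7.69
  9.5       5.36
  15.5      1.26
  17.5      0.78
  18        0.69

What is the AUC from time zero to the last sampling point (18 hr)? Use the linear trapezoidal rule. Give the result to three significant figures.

Trapezoidal AUC_0→18:
  [0→2]: (53.05+32.74)/2 × 2 = 85.79
  [2→8]: (32.74+7.69)/2 × 6 = 121.29
  [8→9.5]: (7.69+5.36)/2 × 1.5 = 9.7875
  [9.5→15.5]: (5.36+1.26)/2 × 6 = 19.86
  [15.5→17.5]: (1.26+0.78)/2 × 2 = 2.04
  [17.5→18]: (0.78+0.69)/2 × 0.5 = 0.3675
  Sum = 239.135 mcg/mL·hr

AUC = 239 mcg/mL·hr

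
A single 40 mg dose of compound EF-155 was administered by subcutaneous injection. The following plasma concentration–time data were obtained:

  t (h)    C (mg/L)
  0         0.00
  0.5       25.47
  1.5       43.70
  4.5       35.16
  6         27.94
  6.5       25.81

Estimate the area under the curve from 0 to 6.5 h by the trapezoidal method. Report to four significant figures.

Trapezoidal AUC_0→6.5:
  [0→0.5]: (0.00+25.47)/2 × 0.5 = 6.3675
  [0.5→1.5]: (25.47+43.70)/2 × 1 = 34.585
  [1.5→4.5]: (43.70+35.16)/2 × 3 = 118.29
  [4.5→6]: (35.16+27.94)/2 × 1.5 = 47.325
  [6→6.5]: (27.94+25.81)/2 × 0.5 = 13.4375
  Sum = 220.005 mg/L·h

AUC = 220.0 mg/L·h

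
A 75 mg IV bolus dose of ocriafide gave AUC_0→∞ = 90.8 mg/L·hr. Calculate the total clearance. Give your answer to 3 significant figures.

CL = 0.826 L/hr

CL = Dose_iv / AUC_0→∞
   = 75 / 90.8 = 0.825991 L/hr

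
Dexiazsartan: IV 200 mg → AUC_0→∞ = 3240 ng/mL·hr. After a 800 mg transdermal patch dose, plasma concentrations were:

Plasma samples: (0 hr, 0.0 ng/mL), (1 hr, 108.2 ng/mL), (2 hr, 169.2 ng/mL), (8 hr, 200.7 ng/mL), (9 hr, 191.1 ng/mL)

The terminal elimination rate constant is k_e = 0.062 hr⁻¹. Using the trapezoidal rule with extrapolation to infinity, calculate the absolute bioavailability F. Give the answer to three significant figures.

Trapezoidal AUC_0→9 (transdermal patch):
  [0→1]: (0.0+108.2)/2 × 1 = 54.1
  [1→2]: (108.2+169.2)/2 × 1 = 138.7
  [2→8]: (169.2+200.7)/2 × 6 = 1109.7
  [8→9]: (200.7+191.1)/2 × 1 = 195.9
  Sum = 1498.4 ng/mL·hr
Tail: C_last/k_e = 191.1/0.062 = 3082.258
AUC_0→∞ (transdermal patch) = 1498.4 + 3082.258 = 4580.658 ng/mL·hr
F = (AUC_ev/D_ev)/(AUC_iv/D_iv) = (4580.658/800)/(3240/200) = 5.7258225/16.2 = 0.3534

F = 0.353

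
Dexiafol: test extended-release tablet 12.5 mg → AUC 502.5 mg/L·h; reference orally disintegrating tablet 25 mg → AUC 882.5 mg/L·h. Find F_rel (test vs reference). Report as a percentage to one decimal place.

F_rel = (AUC_test/D_test) / (AUC_ref/D_ref)
      = (502.5/12.5) / (882.5/25)
      = 40.2 / 35.3 = 1.1388 = 113.88%

F_rel = 113.9%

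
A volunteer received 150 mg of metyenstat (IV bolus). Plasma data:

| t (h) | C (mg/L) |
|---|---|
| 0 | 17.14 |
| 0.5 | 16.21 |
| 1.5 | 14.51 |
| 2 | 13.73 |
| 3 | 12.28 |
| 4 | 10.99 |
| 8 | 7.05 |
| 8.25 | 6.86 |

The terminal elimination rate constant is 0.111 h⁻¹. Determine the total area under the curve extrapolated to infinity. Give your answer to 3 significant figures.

AUC = 155 mg/L·h

Trapezoidal AUC_0→8.25:
  [0→0.5]: (17.14+16.21)/2 × 0.5 = 8.3375
  [0.5→1.5]: (16.21+14.51)/2 × 1 = 15.36
  [1.5→2]: (14.51+13.73)/2 × 0.5 = 7.06
  [2→3]: (13.73+12.28)/2 × 1 = 13.005
  [3→4]: (12.28+10.99)/2 × 1 = 11.635
  [4→8]: (10.99+7.05)/2 × 4 = 36.08
  [8→8.25]: (7.05+6.86)/2 × 0.25 = 1.73875
  Sum = 93.21625 mg/L·h
Extrapolated tail: C_last / k_e = 6.86 / 0.111 = 61.802
AUC_0→∞ = 93.21625 + 61.802 = 155.01825 mg/L·h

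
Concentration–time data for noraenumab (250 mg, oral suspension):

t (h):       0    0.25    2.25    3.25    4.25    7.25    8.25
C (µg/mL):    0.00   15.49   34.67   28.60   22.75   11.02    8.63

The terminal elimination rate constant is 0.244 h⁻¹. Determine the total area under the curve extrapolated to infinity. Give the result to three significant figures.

AUC = 205 µg/mL·h

Trapezoidal AUC_0→8.25:
  [0→0.25]: (0.00+15.49)/2 × 0.25 = 1.93625
  [0.25→2.25]: (15.49+34.67)/2 × 2 = 50.16
  [2.25→3.25]: (34.67+28.60)/2 × 1 = 31.635
  [3.25→4.25]: (28.60+22.75)/2 × 1 = 25.675
  [4.25→7.25]: (22.75+11.02)/2 × 3 = 50.655
  [7.25→8.25]: (11.02+8.63)/2 × 1 = 9.825
  Sum = 169.88625 µg/mL·h
Extrapolated tail: C_last / k_e = 8.63 / 0.244 = 35.369
AUC_0→∞ = 169.88625 + 35.369 = 205.25525 µg/mL·h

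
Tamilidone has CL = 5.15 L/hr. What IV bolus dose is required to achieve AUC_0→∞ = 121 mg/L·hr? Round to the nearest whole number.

Dose_iv = CL × AUC_0→∞
     = 5.15 × 121 = 623.15 mg

Dose = 623 mg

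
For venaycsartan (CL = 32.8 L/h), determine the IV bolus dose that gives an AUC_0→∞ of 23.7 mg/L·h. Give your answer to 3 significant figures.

Dose = 777 mg

Dose_iv = CL × AUC_0→∞
     = 32.8 × 23.7 = 777.36 mg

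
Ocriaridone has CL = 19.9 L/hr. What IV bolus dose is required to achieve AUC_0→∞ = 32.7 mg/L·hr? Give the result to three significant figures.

Dose_iv = CL × AUC_0→∞
     = 19.9 × 32.7 = 650.73 mg

Dose = 651 mg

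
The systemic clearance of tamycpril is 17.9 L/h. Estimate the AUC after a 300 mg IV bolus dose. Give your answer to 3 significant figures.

AUC = 16.8 mg/L·h

AUC_0→∞ = Dose_iv / CL
        = 300 / 17.9 = 16.7598 mg/L·h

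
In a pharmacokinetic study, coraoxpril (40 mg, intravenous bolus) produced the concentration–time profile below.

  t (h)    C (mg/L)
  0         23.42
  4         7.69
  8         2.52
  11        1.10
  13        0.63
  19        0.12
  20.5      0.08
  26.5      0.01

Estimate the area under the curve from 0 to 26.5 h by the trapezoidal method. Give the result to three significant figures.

AUC = 92.5 mg/L·h

Trapezoidal AUC_0→26.5:
  [0→4]: (23.42+7.69)/2 × 4 = 62.22
  [4→8]: (7.69+2.52)/2 × 4 = 20.42
  [8→11]: (2.52+1.10)/2 × 3 = 5.43
  [11→13]: (1.10+0.63)/2 × 2 = 1.73
  [13→19]: (0.63+0.12)/2 × 6 = 2.25
  [19→20.5]: (0.12+0.08)/2 × 1.5 = 0.15
  [20.5→26.5]: (0.08+0.01)/2 × 6 = 0.27
  Sum = 92.47 mg/L·h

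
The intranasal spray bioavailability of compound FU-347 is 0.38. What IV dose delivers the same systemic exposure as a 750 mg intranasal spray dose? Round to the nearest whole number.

D_iv = 285 mg

Systemic exposure from an extravascular dose = F × D_ev, so the equivalent IV dose is F × D_ev.
D_iv = F × D_ev = 0.38 × 750 = 285 mg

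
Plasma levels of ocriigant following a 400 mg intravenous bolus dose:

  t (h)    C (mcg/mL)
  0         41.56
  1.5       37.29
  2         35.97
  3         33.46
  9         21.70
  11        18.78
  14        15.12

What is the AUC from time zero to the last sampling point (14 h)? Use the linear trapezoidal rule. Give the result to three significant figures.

AUC = 369 mcg/mL·h

Trapezoidal AUC_0→14:
  [0→1.5]: (41.56+37.29)/2 × 1.5 = 59.1375
  [1.5→2]: (37.29+35.97)/2 × 0.5 = 18.315
  [2→3]: (35.97+33.46)/2 × 1 = 34.715
  [3→9]: (33.46+21.70)/2 × 6 = 165.48
  [9→11]: (21.70+18.78)/2 × 2 = 40.48
  [11→14]: (18.78+15.12)/2 × 3 = 50.85
  Sum = 368.9775 mcg/mL·h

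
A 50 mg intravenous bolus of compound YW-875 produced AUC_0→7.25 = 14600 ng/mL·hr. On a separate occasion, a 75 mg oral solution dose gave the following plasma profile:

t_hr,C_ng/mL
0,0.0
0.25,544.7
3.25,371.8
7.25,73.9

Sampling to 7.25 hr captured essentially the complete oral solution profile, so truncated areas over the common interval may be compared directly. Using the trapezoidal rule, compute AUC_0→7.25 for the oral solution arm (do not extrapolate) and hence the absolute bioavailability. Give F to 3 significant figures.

F = 0.107

Trapezoidal AUC_0→7.25 (oral solution):
  [0→0.25]: (0.0+544.7)/2 × 0.25 = 68.0875
  [0.25→3.25]: (544.7+371.8)/2 × 3 = 1374.75
  [3.25→7.25]: (371.8+73.9)/2 × 4 = 891.4
  Sum = 2334.2375 ng/mL·hr
F = (AUC_ev/D_ev)/(AUC_iv/D_iv) = (2334.2375/75)/(14600/50) = 31.1232/292 = 0.1066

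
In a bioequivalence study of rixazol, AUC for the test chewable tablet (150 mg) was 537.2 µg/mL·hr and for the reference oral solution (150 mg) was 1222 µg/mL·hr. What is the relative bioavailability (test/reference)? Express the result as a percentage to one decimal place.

F_rel = 44.0%

F_rel = (AUC_test/D_test) / (AUC_ref/D_ref)
      = (537.2/150) / (1222/150)
      = 3.58133 / 8.14667 = 0.4396 = 43.96%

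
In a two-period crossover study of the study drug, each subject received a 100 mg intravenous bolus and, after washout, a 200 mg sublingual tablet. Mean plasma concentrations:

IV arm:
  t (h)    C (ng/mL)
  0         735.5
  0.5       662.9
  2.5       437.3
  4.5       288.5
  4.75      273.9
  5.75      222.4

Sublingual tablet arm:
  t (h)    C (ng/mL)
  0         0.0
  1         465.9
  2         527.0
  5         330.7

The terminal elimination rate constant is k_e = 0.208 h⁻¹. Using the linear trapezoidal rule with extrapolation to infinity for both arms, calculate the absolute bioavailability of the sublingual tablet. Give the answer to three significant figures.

F = 0.506

Trapezoidal AUC_0→5.75 (IV):
  [0→0.5]: (735.5+662.9)/2 × 0.5 = 349.6
  [0.5→2.5]: (662.9+437.3)/2 × 2 = 1100.2
  [2.5→4.5]: (437.3+288.5)/2 × 2 = 725.8
  [4.5→4.75]: (288.5+273.9)/2 × 0.25 = 70.3
  [4.75→5.75]: (273.9+222.4)/2 × 1 = 248.15
  Sum = 2494.05 ng/mL·h
IV tail: 222.4/0.208 = 1069.231; AUC_iv,0→∞ = 2494.05 + 1069.231 = 3563.281 ng/mL·h
Trapezoidal AUC_0→5 (sublingual tablet):
  [0→1]: (0.0+465.9)/2 × 1 = 232.95
  [1→2]: (465.9+527.0)/2 × 1 = 496.45
  [2→5]: (527.0+330.7)/2 × 3 = 1286.55
  Sum = 2015.95 ng/mL·h
sublingual tablet tail: 330.7/0.208 = 1589.904; AUC_ev,0→∞ = 2015.95 + 1589.904 = 3605.854 ng/mL·h
F = (AUC_ev/D_ev)/(AUC_iv/D_iv) = (3605.854/200)/(3563.281/100) = 18.02927/35.63281 = 0.5060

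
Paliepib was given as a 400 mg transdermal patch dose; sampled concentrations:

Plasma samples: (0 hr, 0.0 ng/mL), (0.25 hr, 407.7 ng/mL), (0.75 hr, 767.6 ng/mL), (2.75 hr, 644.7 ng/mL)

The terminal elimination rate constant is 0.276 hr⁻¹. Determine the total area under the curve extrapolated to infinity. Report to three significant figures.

Trapezoidal AUC_0→2.75:
  [0→0.25]: (0.0+407.7)/2 × 0.25 = 50.9625
  [0.25→0.75]: (407.7+767.6)/2 × 0.5 = 293.825
  [0.75→2.75]: (767.6+644.7)/2 × 2 = 1412.3
  Sum = 1757.0875 ng/mL·hr
Extrapolated tail: C_last / k_e = 644.7 / 0.276 = 2335.870
AUC_0→∞ = 1757.0875 + 2335.870 = 4092.9575 ng/mL·hr

AUC = 4090 ng/mL·hr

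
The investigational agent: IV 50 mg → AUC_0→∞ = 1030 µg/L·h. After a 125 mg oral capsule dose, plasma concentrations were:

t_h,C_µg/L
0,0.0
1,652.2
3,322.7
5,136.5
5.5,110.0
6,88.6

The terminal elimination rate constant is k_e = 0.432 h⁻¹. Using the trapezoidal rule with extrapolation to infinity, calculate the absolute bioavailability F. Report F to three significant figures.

Trapezoidal AUC_0→6 (oral capsule):
  [0→1]: (0.0+652.2)/2 × 1 = 326.1
  [1→3]: (652.2+322.7)/2 × 2 = 974.9
  [3→5]: (322.7+136.5)/2 × 2 = 459.2
  [5→5.5]: (136.5+110.0)/2 × 0.5 = 61.625
  [5.5→6]: (110.0+88.6)/2 × 0.5 = 49.65
  Sum = 1871.475 µg/L·h
Tail: C_last/k_e = 88.6/0.432 = 205.093
AUC_0→∞ (oral capsule) = 1871.475 + 205.093 = 2076.568 µg/L·h
F = (AUC_ev/D_ev)/(AUC_iv/D_iv) = (2076.568/125)/(1030/50) = 16.612544/20.6 = 0.8064

F = 0.806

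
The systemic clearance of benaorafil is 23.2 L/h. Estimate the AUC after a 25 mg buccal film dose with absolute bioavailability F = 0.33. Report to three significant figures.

AUC = 0.356 mg/L·h

AUC_0→∞ = F × Dose / CL
        = 0.33 × 25 / 23.2 = 0.355603 mg/L·h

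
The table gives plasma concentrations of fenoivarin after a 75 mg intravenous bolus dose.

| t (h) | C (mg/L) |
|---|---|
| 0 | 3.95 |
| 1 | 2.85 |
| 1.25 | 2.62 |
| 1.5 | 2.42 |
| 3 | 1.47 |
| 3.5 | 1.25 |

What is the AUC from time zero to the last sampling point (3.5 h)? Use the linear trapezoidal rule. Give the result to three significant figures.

Trapezoidal AUC_0→3.5:
  [0→1]: (3.95+2.85)/2 × 1 = 3.4
  [1→1.25]: (2.85+2.62)/2 × 0.25 = 0.68375
  [1.25→1.5]: (2.62+2.42)/2 × 0.25 = 0.63
  [1.5→3]: (2.42+1.47)/2 × 1.5 = 2.9175
  [3→3.5]: (1.47+1.25)/2 × 0.5 = 0.68
  Sum = 8.31125 mg/L·h

AUC = 8.31 mg/L·h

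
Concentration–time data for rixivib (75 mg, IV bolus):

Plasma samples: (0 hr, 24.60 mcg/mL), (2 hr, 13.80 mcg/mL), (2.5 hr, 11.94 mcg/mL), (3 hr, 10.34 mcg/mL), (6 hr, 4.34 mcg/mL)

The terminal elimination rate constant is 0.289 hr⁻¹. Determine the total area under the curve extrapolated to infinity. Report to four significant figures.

AUC = 87.44 mcg/mL·hr

Trapezoidal AUC_0→6:
  [0→2]: (24.60+13.80)/2 × 2 = 38.4
  [2→2.5]: (13.80+11.94)/2 × 0.5 = 6.435
  [2.5→3]: (11.94+10.34)/2 × 0.5 = 5.57
  [3→6]: (10.34+4.34)/2 × 3 = 22.02
  Sum = 72.425 mcg/mL·hr
Extrapolated tail: C_last / k_e = 4.34 / 0.289 = 15.017
AUC_0→∞ = 72.425 + 15.017 = 87.442 mcg/mL·hr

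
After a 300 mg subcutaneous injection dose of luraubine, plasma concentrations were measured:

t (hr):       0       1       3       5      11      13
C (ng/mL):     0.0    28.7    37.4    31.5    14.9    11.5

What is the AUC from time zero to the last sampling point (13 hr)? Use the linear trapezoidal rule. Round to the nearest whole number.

AUC = 315 ng/mL·hr

Trapezoidal AUC_0→13:
  [0→1]: (0.0+28.7)/2 × 1 = 14.35
  [1→3]: (28.7+37.4)/2 × 2 = 66.1
  [3→5]: (37.4+31.5)/2 × 2 = 68.9
  [5→11]: (31.5+14.9)/2 × 6 = 139.2
  [11→13]: (14.9+11.5)/2 × 2 = 26.4
  Sum = 314.95 ng/mL·hr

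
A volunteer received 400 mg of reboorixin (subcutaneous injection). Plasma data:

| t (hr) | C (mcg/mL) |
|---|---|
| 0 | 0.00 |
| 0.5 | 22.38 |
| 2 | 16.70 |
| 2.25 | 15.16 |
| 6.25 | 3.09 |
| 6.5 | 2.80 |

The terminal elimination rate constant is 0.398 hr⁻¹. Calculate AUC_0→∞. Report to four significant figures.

Trapezoidal AUC_0→6.5:
  [0→0.5]: (0.00+22.38)/2 × 0.5 = 5.595
  [0.5→2]: (22.38+16.70)/2 × 1.5 = 29.31
  [2→2.25]: (16.70+15.16)/2 × 0.25 = 3.9825
  [2.25→6.25]: (15.16+3.09)/2 × 4 = 36.5
  [6.25→6.5]: (3.09+2.80)/2 × 0.25 = 0.73625
  Sum = 76.12375 mcg/mL·hr
Extrapolated tail: C_last / k_e = 2.80 / 0.398 = 7.035
AUC_0→∞ = 76.12375 + 7.035 = 83.15875 mcg/mL·hr

AUC = 83.16 mcg/mL·hr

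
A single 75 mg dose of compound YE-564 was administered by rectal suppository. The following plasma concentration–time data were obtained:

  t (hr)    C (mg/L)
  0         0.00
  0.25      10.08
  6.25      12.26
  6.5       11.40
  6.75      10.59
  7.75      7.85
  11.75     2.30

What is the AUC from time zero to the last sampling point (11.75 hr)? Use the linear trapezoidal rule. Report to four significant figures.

AUC = 103.5 mg/L·hr

Trapezoidal AUC_0→11.75:
  [0→0.25]: (0.00+10.08)/2 × 0.25 = 1.26
  [0.25→6.25]: (10.08+12.26)/2 × 6 = 67.02
  [6.25→6.5]: (12.26+11.40)/2 × 0.25 = 2.9575
  [6.5→6.75]: (11.40+10.59)/2 × 0.25 = 2.74875
  [6.75→7.75]: (10.59+7.85)/2 × 1 = 9.22
  [7.75→11.75]: (7.85+2.30)/2 × 4 = 20.3
  Sum = 103.50625 mg/L·hr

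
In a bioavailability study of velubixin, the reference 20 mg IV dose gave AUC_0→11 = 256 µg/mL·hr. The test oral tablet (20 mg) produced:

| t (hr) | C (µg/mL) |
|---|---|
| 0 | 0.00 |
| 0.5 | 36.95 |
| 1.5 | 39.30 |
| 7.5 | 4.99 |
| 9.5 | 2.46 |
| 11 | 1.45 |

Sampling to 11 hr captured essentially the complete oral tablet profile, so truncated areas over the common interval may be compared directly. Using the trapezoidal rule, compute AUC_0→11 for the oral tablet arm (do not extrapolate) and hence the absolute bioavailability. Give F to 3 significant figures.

Trapezoidal AUC_0→11 (oral tablet):
  [0→0.5]: (0.00+36.95)/2 × 0.5 = 9.2375
  [0.5→1.5]: (36.95+39.30)/2 × 1 = 38.125
  [1.5→7.5]: (39.30+4.99)/2 × 6 = 132.87
  [7.5→9.5]: (4.99+2.46)/2 × 2 = 7.45
  [9.5→11]: (2.46+1.45)/2 × 1.5 = 2.9325
  Sum = 190.615 µg/mL·hr
F = (AUC_ev/D_ev)/(AUC_iv/D_iv) = (190.615/20)/(256/20) = 9.53075/12.8 = 0.7446

F = 0.745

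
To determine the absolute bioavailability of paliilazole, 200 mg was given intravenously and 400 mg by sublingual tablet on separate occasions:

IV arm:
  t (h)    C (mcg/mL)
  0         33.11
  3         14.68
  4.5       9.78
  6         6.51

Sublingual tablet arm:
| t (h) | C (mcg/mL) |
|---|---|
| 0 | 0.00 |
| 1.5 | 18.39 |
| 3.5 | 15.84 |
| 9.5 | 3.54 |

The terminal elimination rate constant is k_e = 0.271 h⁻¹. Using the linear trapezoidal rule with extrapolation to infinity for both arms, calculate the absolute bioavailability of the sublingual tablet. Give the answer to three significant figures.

F = 0.472

Trapezoidal AUC_0→6 (IV):
  [0→3]: (33.11+14.68)/2 × 3 = 71.685
  [3→4.5]: (14.68+9.78)/2 × 1.5 = 18.345
  [4.5→6]: (9.78+6.51)/2 × 1.5 = 12.2175
  Sum = 102.2475 mcg/mL·h
IV tail: 6.51/0.271 = 24.022; AUC_iv,0→∞ = 102.2475 + 24.022 = 126.2695 mcg/mL·h
Trapezoidal AUC_0→9.5 (sublingual tablet):
  [0→1.5]: (0.00+18.39)/2 × 1.5 = 13.7925
  [1.5→3.5]: (18.39+15.84)/2 × 2 = 34.23
  [3.5→9.5]: (15.84+3.54)/2 × 6 = 58.14
  Sum = 106.1625 mcg/mL·h
sublingual tablet tail: 3.54/0.271 = 13.063; AUC_ev,0→∞ = 106.1625 + 13.063 = 119.2255 mcg/mL·h
F = (AUC_ev/D_ev)/(AUC_iv/D_iv) = (119.2255/400)/(126.2695/200) = 0.29806375/0.6313475 = 0.4721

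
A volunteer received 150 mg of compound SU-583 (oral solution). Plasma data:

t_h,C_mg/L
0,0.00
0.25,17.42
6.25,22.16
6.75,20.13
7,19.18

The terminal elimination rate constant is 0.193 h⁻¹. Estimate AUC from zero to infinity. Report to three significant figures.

AUC = 236 mg/L·h

Trapezoidal AUC_0→7:
  [0→0.25]: (0.00+17.42)/2 × 0.25 = 2.1775
  [0.25→6.25]: (17.42+22.16)/2 × 6 = 118.74
  [6.25→6.75]: (22.16+20.13)/2 × 0.5 = 10.5725
  [6.75→7]: (20.13+19.18)/2 × 0.25 = 4.91375
  Sum = 136.40375 mg/L·h
Extrapolated tail: C_last / k_e = 19.18 / 0.193 = 99.378
AUC_0→∞ = 136.40375 + 99.378 = 235.78175 mg/L·h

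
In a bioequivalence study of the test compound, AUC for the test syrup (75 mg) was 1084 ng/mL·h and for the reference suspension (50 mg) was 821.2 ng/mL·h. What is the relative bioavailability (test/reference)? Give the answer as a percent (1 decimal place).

F_rel = 88.0%

F_rel = (AUC_test/D_test) / (AUC_ref/D_ref)
      = (1084/75) / (821.2/50)
      = 14.4533 / 16.424 = 0.8800 = 88.00%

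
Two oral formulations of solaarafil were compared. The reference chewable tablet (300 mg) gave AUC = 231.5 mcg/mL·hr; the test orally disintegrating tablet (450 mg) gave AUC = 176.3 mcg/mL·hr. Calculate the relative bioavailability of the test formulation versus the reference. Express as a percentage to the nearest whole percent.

F_rel = 51%

F_rel = (AUC_test/D_test) / (AUC_ref/D_ref)
      = (176.3/450) / (231.5/300)
      = 0.391778 / 0.771667 = 0.5077 = 50.77%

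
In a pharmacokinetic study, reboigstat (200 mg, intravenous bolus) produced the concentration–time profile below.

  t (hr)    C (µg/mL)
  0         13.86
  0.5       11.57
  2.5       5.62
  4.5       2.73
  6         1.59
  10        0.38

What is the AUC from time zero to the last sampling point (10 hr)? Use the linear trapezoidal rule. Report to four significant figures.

Trapezoidal AUC_0→10:
  [0→0.5]: (13.86+11.57)/2 × 0.5 = 6.3575
  [0.5→2.5]: (11.57+5.62)/2 × 2 = 17.19
  [2.5→4.5]: (5.62+2.73)/2 × 2 = 8.35
  [4.5→6]: (2.73+1.59)/2 × 1.5 = 3.24
  [6→10]: (1.59+0.38)/2 × 4 = 3.94
  Sum = 39.0775 µg/mL·hr

AUC = 39.08 µg/mL·hr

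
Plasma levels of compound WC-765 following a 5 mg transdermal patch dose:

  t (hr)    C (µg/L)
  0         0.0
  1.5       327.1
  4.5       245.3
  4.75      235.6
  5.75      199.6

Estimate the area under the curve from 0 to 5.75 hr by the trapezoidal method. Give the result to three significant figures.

AUC = 1380 µg/L·hr

Trapezoidal AUC_0→5.75:
  [0→1.5]: (0.0+327.1)/2 × 1.5 = 245.325
  [1.5→4.5]: (327.1+245.3)/2 × 3 = 858.6
  [4.5→4.75]: (245.3+235.6)/2 × 0.25 = 60.1125
  [4.75→5.75]: (235.6+199.6)/2 × 1 = 217.6
  Sum = 1381.6375 µg/L·hr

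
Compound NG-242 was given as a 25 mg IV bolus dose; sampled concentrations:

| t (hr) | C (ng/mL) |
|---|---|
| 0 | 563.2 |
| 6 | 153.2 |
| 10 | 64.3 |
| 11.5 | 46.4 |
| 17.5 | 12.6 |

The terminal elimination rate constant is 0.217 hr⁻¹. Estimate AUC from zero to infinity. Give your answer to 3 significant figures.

AUC = 2900 ng/mL·hr

Trapezoidal AUC_0→17.5:
  [0→6]: (563.2+153.2)/2 × 6 = 2149.2
  [6→10]: (153.2+64.3)/2 × 4 = 435.0
  [10→11.5]: (64.3+46.4)/2 × 1.5 = 83.025
  [11.5→17.5]: (46.4+12.6)/2 × 6 = 177.0
  Sum = 2844.225 ng/mL·hr
Extrapolated tail: C_last / k_e = 12.6 / 0.217 = 58.065
AUC_0→∞ = 2844.225 + 58.065 = 2902.29 ng/mL·hr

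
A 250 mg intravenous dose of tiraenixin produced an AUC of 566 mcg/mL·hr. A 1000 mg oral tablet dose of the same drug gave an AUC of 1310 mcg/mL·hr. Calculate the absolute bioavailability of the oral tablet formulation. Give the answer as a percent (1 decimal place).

F = (AUC_ev / D_ev) / (AUC_iv / D_iv)
  = (1310/1000) / (566/250)
  = 1.31 / 2.264 = 0.5786
  = 57.86%

F = 57.9%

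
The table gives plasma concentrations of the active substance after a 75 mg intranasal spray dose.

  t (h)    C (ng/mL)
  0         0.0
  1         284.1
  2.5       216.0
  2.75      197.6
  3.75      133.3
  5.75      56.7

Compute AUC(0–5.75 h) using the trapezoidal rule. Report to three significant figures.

Trapezoidal AUC_0→5.75:
  [0→1]: (0.0+284.1)/2 × 1 = 142.05
  [1→2.5]: (284.1+216.0)/2 × 1.5 = 375.075
  [2.5→2.75]: (216.0+197.6)/2 × 0.25 = 51.7
  [2.75→3.75]: (197.6+133.3)/2 × 1 = 165.45
  [3.75→5.75]: (133.3+56.7)/2 × 2 = 190.0
  Sum = 924.275 ng/mL·h

AUC = 924 ng/mL·h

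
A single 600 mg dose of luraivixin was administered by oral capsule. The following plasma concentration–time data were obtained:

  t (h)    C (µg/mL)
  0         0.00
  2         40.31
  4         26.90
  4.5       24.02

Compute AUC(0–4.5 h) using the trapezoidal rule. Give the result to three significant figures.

AUC = 120 µg/mL·h

Trapezoidal AUC_0→4.5:
  [0→2]: (0.00+40.31)/2 × 2 = 40.31
  [2→4]: (40.31+26.90)/2 × 2 = 67.21
  [4→4.5]: (26.90+24.02)/2 × 0.5 = 12.73
  Sum = 120.25 µg/mL·h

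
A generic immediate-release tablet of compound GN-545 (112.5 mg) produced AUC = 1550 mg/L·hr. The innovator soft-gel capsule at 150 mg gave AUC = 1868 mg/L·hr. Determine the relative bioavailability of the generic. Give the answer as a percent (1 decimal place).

F_rel = (AUC_test/D_test) / (AUC_ref/D_ref)
      = (1550/112.5) / (1868/150)
      = 13.7778 / 12.4533 = 1.1064 = 110.64%

F_rel = 110.6%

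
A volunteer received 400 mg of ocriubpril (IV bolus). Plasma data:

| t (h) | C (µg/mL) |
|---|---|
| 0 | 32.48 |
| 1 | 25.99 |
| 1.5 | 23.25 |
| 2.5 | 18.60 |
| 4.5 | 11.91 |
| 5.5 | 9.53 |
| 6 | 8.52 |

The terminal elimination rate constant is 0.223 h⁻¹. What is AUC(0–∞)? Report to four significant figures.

AUC = 146.4 µg/mL·h

Trapezoidal AUC_0→6:
  [0→1]: (32.48+25.99)/2 × 1 = 29.235
  [1→1.5]: (25.99+23.25)/2 × 0.5 = 12.31
  [1.5→2.5]: (23.25+18.60)/2 × 1 = 20.925
  [2.5→4.5]: (18.60+11.91)/2 × 2 = 30.51
  [4.5→5.5]: (11.91+9.53)/2 × 1 = 10.72
  [5.5→6]: (9.53+8.52)/2 × 0.5 = 4.5125
  Sum = 108.2125 µg/mL·h
Extrapolated tail: C_last / k_e = 8.52 / 0.223 = 38.206
AUC_0→∞ = 108.2125 + 38.206 = 146.4185 µg/mL·h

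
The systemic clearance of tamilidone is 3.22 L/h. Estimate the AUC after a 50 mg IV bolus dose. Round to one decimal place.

AUC = 15.5 mg/L·h

AUC_0→∞ = Dose_iv / CL
        = 50 / 3.22 = 15.528 mg/L·h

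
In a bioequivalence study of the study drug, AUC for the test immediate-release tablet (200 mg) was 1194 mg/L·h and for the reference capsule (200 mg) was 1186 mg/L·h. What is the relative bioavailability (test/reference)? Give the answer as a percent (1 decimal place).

F_rel = (AUC_test/D_test) / (AUC_ref/D_ref)
      = (1194/200) / (1186/200)
      = 5.97 / 5.93 = 1.0067 = 100.67%

F_rel = 100.7%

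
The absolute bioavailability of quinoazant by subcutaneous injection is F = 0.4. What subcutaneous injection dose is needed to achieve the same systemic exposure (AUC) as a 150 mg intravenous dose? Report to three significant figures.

D_subcutaneous = 375 mg

For equal systemic exposure: F × D_ev = D_iv
D_ev = D_iv / F = 150 / 0.4 = 375 mg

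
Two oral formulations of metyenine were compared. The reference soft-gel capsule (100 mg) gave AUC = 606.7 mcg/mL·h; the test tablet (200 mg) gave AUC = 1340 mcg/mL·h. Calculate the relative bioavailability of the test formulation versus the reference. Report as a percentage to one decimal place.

F_rel = 110.4%

F_rel = (AUC_test/D_test) / (AUC_ref/D_ref)
      = (1340/200) / (606.7/100)
      = 6.7 / 6.067 = 1.1043 = 110.43%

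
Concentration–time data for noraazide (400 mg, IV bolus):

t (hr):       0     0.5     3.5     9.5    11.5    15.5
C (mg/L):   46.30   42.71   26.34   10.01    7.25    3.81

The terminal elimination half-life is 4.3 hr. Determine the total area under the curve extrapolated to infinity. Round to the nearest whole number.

Trapezoidal AUC_0→15.5:
  [0→0.5]: (46.30+42.71)/2 × 0.5 = 22.2525
  [0.5→3.5]: (42.71+26.34)/2 × 3 = 103.575
  [3.5→9.5]: (26.34+10.01)/2 × 6 = 109.05
  [9.5→11.5]: (10.01+7.25)/2 × 2 = 17.26
  [11.5→15.5]: (7.25+3.81)/2 × 4 = 22.12
  Sum = 274.2575 mg/L·hr
k_e = ln2 / t½ = 0.693147 / 4.3 = 0.1612 hr^-1
Extrapolated tail: C_last / k_e = 3.81 / 0.1612 = 23.635
AUC_0→∞ = 274.2575 + 23.635 = 297.8925 mg/L·hr

AUC = 298 mg/L·hr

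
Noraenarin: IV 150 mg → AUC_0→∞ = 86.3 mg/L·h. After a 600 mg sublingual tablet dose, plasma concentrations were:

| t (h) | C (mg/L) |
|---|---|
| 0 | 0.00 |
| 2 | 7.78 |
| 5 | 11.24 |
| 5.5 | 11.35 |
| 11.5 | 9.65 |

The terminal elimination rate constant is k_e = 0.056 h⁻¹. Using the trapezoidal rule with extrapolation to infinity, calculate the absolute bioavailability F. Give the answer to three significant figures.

Trapezoidal AUC_0→11.5 (sublingual tablet):
  [0→2]: (0.00+7.78)/2 × 2 = 7.78
  [2→5]: (7.78+11.24)/2 × 3 = 28.53
  [5→5.5]: (11.24+11.35)/2 × 0.5 = 5.6475
  [5.5→11.5]: (11.35+9.65)/2 × 6 = 63.0
  Sum = 104.9575 mg/L·h
Tail: C_last/k_e = 9.65/0.056 = 172.321
AUC_0→∞ (sublingual tablet) = 104.9575 + 172.321 = 277.2785 mg/L·h
F = (AUC_ev/D_ev)/(AUC_iv/D_iv) = (277.2785/600)/(86.3/150) = 0.462131/0.575333 = 0.8032

F = 0.803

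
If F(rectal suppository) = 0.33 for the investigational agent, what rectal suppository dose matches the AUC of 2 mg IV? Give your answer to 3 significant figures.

D_rectal = 6.06 mg

For equal systemic exposure: F × D_ev = D_iv
D_ev = D_iv / F = 2 / 0.33 = 6.06061 mg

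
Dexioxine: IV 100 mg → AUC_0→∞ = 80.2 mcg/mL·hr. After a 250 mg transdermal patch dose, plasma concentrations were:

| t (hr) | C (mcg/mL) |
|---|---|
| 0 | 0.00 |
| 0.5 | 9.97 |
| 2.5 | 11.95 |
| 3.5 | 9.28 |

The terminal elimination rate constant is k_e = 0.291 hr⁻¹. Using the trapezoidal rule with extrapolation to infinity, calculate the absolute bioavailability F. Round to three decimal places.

Trapezoidal AUC_0→3.5 (transdermal patch):
  [0→0.5]: (0.00+9.97)/2 × 0.5 = 2.4925
  [0.5→2.5]: (9.97+11.95)/2 × 2 = 21.92
  [2.5→3.5]: (11.95+9.28)/2 × 1 = 10.615
  Sum = 35.0275 mcg/mL·hr
Tail: C_last/k_e = 9.28/0.291 = 31.890
AUC_0→∞ (transdermal patch) = 35.0275 + 31.890 = 66.9175 mcg/mL·hr
F = (AUC_ev/D_ev)/(AUC_iv/D_iv) = (66.9175/250)/(80.2/100) = 0.26767/0.802 = 0.3338

F = 0.334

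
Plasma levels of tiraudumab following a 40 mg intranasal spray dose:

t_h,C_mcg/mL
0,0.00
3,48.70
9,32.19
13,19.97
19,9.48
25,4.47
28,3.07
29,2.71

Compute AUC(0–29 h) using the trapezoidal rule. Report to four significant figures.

Trapezoidal AUC_0→29:
  [0→3]: (0.00+48.70)/2 × 3 = 73.05
  [3→9]: (48.70+32.19)/2 × 6 = 242.67
  [9→13]: (32.19+19.97)/2 × 4 = 104.32
  [13→19]: (19.97+9.48)/2 × 6 = 88.35
  [19→25]: (9.48+4.47)/2 × 6 = 41.85
  [25→28]: (4.47+3.07)/2 × 3 = 11.31
  [28→29]: (3.07+2.71)/2 × 1 = 2.89
  Sum = 564.44 mcg/mL·h

AUC = 564.4 mcg/mL·h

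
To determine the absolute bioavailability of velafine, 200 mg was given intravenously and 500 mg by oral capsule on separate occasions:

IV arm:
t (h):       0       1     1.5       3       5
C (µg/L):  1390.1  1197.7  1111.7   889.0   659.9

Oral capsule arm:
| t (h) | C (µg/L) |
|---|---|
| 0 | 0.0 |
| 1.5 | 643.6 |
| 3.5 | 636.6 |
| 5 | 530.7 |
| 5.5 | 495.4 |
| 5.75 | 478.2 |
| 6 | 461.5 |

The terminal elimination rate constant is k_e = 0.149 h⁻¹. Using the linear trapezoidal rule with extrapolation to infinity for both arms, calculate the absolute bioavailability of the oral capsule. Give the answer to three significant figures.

F = 0.267

Trapezoidal AUC_0→5 (IV):
  [0→1]: (1390.1+1197.7)/2 × 1 = 1293.9
  [1→1.5]: (1197.7+1111.7)/2 × 0.5 = 577.35
  [1.5→3]: (1111.7+889.0)/2 × 1.5 = 1500.525
  [3→5]: (889.0+659.9)/2 × 2 = 1548.9
  Sum = 4920.675 µg/L·h
IV tail: 659.9/0.149 = 4428.859; AUC_iv,0→∞ = 4920.675 + 4428.859 = 9349.534 µg/L·h
Trapezoidal AUC_0→6 (oral capsule):
  [0→1.5]: (0.0+643.6)/2 × 1.5 = 482.7
  [1.5→3.5]: (643.6+636.6)/2 × 2 = 1280.2
  [3.5→5]: (636.6+530.7)/2 × 1.5 = 875.475
  [5→5.5]: (530.7+495.4)/2 × 0.5 = 256.525
  [5.5→5.75]: (495.4+478.2)/2 × 0.25 = 121.7
  [5.75→6]: (478.2+461.5)/2 × 0.25 = 117.4625
  Sum = 3134.0625 µg/L·h
oral capsule tail: 461.5/0.149 = 3097.315; AUC_ev,0→∞ = 3134.0625 + 3097.315 = 6231.3775 µg/L·h
F = (AUC_ev/D_ev)/(AUC_iv/D_iv) = (6231.3775/500)/(9349.534/200) = 12.462755/46.74767 = 0.2666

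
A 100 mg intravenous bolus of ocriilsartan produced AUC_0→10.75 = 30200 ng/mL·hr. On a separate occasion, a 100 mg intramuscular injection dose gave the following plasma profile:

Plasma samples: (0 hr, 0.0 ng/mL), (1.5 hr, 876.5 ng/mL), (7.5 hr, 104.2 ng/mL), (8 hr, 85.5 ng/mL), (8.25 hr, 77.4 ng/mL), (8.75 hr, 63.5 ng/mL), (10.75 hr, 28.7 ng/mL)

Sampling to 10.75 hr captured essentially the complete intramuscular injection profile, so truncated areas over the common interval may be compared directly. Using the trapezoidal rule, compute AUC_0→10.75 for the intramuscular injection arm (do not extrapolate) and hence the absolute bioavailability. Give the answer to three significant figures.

Trapezoidal AUC_0→10.75 (intramuscular injection):
  [0→1.5]: (0.0+876.5)/2 × 1.5 = 657.375
  [1.5→7.5]: (876.5+104.2)/2 × 6 = 2942.1
  [7.5→8]: (104.2+85.5)/2 × 0.5 = 47.425
  [8→8.25]: (85.5+77.4)/2 × 0.25 = 20.3625
  [8.25→8.75]: (77.4+63.5)/2 × 0.5 = 35.225
  [8.75→10.75]: (63.5+28.7)/2 × 2 = 92.2
  Sum = 3794.6875 ng/mL·hr
F = (AUC_ev/D_ev)/(AUC_iv/D_iv) = (3794.6875/100)/(30200/100) = 37.946875/302 = 0.1257

F = 0.126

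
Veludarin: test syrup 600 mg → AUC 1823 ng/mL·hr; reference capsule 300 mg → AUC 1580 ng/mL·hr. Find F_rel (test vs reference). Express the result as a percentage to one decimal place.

F_rel = (AUC_test/D_test) / (AUC_ref/D_ref)
      = (1823/600) / (1580/300)
      = 3.03833 / 5.26667 = 0.5769 = 57.69%

F_rel = 57.7%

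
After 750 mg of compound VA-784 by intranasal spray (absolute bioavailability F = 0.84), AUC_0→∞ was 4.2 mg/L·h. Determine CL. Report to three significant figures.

CL = F × Dose / AUC_0→∞
   = 0.84 × 750 / 4.2 = 150 L/h

CL = 150 L/h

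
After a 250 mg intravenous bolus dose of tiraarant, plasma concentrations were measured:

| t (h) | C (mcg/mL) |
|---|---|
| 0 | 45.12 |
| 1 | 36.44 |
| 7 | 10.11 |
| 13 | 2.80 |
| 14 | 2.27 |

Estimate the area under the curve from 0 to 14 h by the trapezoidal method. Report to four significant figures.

Trapezoidal AUC_0→14:
  [0→1]: (45.12+36.44)/2 × 1 = 40.78
  [1→7]: (36.44+10.11)/2 × 6 = 139.65
  [7→13]: (10.11+2.80)/2 × 6 = 38.73
  [13→14]: (2.80+2.27)/2 × 1 = 2.535
  Sum = 221.695 mcg/mL·h

AUC = 221.7 mcg/mL·h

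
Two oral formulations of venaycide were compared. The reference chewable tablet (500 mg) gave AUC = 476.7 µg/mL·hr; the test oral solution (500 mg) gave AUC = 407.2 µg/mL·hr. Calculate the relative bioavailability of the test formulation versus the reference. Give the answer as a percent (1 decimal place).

F_rel = (AUC_test/D_test) / (AUC_ref/D_ref)
      = (407.2/500) / (476.7/500)
      = 0.8144 / 0.9534 = 0.8542 = 85.42%

F_rel = 85.4%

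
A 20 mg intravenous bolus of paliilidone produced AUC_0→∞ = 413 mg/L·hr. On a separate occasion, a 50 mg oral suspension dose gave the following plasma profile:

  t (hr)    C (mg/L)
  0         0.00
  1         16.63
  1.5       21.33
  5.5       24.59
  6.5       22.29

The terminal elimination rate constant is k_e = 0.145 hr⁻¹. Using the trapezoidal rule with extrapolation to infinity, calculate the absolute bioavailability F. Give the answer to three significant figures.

Trapezoidal AUC_0→6.5 (oral suspension):
  [0→1]: (0.00+16.63)/2 × 1 = 8.315
  [1→1.5]: (16.63+21.33)/2 × 0.5 = 9.49
  [1.5→5.5]: (21.33+24.59)/2 × 4 = 91.84
  [5.5→6.5]: (24.59+22.29)/2 × 1 = 23.44
  Sum = 133.085 mg/L·hr
Tail: C_last/k_e = 22.29/0.145 = 153.724
AUC_0→∞ (oral suspension) = 133.085 + 153.724 = 286.809 mg/L·hr
F = (AUC_ev/D_ev)/(AUC_iv/D_iv) = (286.809/50)/(413/20) = 5.73618/20.65 = 0.2778

F = 0.278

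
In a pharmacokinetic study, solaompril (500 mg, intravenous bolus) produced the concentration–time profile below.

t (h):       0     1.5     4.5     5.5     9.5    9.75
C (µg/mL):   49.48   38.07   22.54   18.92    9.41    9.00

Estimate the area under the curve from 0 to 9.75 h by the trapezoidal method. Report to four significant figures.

Trapezoidal AUC_0→9.75:
  [0→1.5]: (49.48+38.07)/2 × 1.5 = 65.6625
  [1.5→4.5]: (38.07+22.54)/2 × 3 = 90.915
  [4.5→5.5]: (22.54+18.92)/2 × 1 = 20.73
  [5.5→9.5]: (18.92+9.41)/2 × 4 = 56.66
  [9.5→9.75]: (9.41+9.00)/2 × 0.25 = 2.30125
  Sum = 236.26875 µg/mL·h

AUC = 236.3 µg/mL·h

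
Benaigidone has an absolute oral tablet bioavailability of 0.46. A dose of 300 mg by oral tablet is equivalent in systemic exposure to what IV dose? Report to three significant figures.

Systemic exposure from an extravascular dose = F × D_ev, so the equivalent IV dose is F × D_ev.
D_iv = F × D_ev = 0.46 × 300 = 138 mg

D_iv = 138 mg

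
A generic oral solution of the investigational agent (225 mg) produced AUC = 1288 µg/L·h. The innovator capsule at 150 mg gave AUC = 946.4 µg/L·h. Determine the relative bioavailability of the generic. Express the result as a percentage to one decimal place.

F_rel = 90.7%

F_rel = (AUC_test/D_test) / (AUC_ref/D_ref)
      = (1288/225) / (946.4/150)
      = 5.72444 / 6.30933 = 0.9073 = 90.73%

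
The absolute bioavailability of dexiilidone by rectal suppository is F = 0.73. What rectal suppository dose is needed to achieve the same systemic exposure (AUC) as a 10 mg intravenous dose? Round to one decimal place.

D_rectal = 13.7 mg

For equal systemic exposure: F × D_ev = D_iv
D_ev = D_iv / F = 10 / 0.73 = 13.6986 mg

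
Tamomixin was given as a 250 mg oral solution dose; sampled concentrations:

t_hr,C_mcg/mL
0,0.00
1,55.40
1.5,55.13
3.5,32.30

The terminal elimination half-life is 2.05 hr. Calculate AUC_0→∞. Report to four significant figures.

Trapezoidal AUC_0→3.5:
  [0→1]: (0.00+55.40)/2 × 1 = 27.7
  [1→1.5]: (55.40+55.13)/2 × 0.5 = 27.6325
  [1.5→3.5]: (55.13+32.30)/2 × 2 = 87.43
  Sum = 142.7625 mcg/mL·hr
k_e = ln2 / t½ = 0.693147 / 2.05 = 0.3381 hr^-1
Extrapolated tail: C_last / k_e = 32.30 / 0.3381 = 95.534
AUC_0→∞ = 142.7625 + 95.534 = 238.2965 mcg/mL·hr

AUC = 238.3 mcg/mL·hr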